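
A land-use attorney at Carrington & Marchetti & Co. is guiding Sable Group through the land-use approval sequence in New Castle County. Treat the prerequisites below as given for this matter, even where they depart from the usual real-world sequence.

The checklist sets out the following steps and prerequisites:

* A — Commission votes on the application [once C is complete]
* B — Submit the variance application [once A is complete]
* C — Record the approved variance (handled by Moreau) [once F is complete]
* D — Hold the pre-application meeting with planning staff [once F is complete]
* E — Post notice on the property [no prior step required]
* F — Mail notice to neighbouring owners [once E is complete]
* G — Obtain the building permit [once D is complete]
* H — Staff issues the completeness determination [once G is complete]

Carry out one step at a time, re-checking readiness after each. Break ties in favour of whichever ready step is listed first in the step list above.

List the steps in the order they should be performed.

Only E has no prerequisites, so it is first.
F needed E, now all done → F.
Ready: C and D. C is listed earlier → C.
A now also ready, so the ready set is {A, D}; A is listed earlier → A.
Now B and D have their prerequisites met. B is listed earlier, so B next.
That leaves D as the only ready step → D.
G needed D, now all done → G.
H needed G, now all done → H.

E, F, C, A, B, D, G, H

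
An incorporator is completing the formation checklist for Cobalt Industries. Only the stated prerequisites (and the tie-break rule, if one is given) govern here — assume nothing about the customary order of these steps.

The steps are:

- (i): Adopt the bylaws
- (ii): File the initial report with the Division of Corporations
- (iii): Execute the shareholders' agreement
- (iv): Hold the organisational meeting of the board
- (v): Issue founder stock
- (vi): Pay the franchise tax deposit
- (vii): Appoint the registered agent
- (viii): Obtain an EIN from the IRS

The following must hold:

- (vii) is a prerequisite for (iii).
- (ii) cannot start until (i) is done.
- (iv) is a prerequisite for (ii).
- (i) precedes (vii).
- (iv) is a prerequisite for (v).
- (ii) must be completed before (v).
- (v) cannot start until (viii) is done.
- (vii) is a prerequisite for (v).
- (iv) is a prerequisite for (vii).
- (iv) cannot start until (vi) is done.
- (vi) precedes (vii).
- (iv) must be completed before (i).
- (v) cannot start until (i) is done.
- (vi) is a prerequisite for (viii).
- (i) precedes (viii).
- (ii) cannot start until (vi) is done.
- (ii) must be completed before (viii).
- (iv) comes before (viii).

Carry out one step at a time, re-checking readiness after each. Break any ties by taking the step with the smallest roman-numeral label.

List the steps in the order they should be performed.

(vi) → (iv) → (i) → (ii) → (vii) → (iii) → (viii) → (v)

Only (vi) has no prerequisites, so it is first.
(iv) needed (vi), now all done → (iv).
That leaves (i) as the only ready step → (i).
(ii) and (vii) are both available; (ii) has the earlier label → (ii).
Ready: (vii) and (viii). (vii) has the earlier label → (vii).
Ready: (iii) and (viii). (iii) has the earlier label → (iii).
That leaves (viii) as the only ready step → (viii).
(v) needed (i), (ii), (iv), (vii) and (viii), now all done → (v).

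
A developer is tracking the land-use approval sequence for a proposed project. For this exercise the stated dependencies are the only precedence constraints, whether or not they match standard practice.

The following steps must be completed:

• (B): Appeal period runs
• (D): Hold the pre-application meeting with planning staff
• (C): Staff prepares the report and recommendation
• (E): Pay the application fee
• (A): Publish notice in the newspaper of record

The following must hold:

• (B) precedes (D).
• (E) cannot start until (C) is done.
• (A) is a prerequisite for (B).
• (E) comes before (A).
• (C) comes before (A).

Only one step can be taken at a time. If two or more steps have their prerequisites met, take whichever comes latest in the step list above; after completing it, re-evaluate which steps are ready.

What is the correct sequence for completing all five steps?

(C) (E) (A) (B) (D)

Only (C) has no prerequisites, so it is first.
(E) is the only step now ready → (E).
Next only (A) has its prerequisites met → (A).
Next only (B) has its prerequisites met → (B).
(D) needed (B), now all done → (D).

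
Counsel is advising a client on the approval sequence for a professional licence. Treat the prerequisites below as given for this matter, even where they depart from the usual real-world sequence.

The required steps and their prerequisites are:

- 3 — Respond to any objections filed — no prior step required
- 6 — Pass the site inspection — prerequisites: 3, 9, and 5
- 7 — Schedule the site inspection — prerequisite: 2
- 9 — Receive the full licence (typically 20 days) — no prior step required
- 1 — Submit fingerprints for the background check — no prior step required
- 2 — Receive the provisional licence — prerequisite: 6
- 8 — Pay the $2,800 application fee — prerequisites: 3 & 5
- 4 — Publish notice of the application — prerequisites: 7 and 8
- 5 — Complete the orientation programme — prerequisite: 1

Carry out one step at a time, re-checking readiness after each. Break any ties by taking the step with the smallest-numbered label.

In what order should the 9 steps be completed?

1 3 5 8 9 6 2 7 4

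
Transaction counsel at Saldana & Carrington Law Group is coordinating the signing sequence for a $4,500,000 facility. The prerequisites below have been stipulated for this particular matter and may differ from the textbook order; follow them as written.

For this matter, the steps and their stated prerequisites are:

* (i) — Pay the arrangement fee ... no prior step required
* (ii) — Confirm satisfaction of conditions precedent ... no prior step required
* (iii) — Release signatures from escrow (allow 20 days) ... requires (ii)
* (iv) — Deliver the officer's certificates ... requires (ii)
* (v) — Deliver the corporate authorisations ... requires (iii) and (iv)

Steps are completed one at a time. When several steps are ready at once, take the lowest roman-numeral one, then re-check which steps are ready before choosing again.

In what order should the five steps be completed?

(i) (ii) (iii) (iv) (v)

(i) and (ii) have no prerequisites; (i) has the earlier label, so (i) is first.
(ii) is the only step now ready → (ii).
Ready: (iii) and (iv). (iii) has the earlier label → (iii).
(iv) needed (ii), now all done → (iv).
That leaves (v) as the only ready step → (v).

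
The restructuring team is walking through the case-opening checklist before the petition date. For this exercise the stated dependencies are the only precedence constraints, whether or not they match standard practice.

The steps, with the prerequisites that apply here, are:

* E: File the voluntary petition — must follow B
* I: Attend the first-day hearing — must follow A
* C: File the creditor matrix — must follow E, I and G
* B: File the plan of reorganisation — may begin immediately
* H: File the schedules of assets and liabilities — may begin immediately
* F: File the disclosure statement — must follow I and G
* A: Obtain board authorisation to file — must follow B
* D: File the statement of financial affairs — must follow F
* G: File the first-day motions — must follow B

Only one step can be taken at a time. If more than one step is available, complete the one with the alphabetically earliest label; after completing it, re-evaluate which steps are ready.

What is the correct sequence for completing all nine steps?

B, A, E, G, H, I, C, F, D

B and H have no prerequisites; B has the earlier label, so B is first.
Now A, E, G and H have their prerequisites met. A has the earlier label, so A next.
E, G, H and I are all available; E has the earlier label → E.
Now G, H and I have their prerequisites met. G has the earlier label, so G next.
H and I are both available; H has the earlier label → H.
Next only I has its prerequisites met → I.
Ready: C and F. C has the earlier label → C.
That leaves F as the only ready step → F.
D needed F, now all done → D.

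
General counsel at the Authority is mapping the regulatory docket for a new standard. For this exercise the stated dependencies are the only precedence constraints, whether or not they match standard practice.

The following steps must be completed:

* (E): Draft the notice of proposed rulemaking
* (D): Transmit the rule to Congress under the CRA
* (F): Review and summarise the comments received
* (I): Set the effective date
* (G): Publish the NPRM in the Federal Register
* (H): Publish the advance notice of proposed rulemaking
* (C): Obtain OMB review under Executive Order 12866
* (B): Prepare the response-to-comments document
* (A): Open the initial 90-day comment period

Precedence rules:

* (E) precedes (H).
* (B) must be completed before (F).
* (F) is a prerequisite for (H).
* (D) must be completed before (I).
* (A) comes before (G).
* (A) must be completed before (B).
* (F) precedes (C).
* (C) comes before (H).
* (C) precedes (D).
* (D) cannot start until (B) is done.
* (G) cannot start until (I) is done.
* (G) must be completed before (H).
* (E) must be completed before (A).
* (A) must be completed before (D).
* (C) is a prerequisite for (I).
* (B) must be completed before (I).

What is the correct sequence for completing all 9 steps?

(E), (A), (B), (F), (C), (D), (I), (G), (H)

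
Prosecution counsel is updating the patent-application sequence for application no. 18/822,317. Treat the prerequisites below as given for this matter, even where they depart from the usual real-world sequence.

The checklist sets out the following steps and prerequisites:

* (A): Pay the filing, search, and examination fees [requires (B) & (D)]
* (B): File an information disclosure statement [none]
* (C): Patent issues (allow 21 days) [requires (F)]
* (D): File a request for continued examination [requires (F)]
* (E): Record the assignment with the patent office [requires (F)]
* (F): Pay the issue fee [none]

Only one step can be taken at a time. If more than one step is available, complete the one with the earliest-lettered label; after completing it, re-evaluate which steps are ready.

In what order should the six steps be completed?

(B) → (F) → (C) → (D) → (A) → (E)

Nothing is required for (B) and (F). (B) has the earlier label → (B) first.
Next only (F) has its prerequisites met → (F).
Ready: (C), (D) and (E). (C) has the earlier label → (C).
Ready: (D) and (E). (D) has the earlier label → (D).
(A) now also ready, so the ready set is {(A), (E)}; (A) has the earlier label → (A).
Next only (E) has its prerequisites met → (E).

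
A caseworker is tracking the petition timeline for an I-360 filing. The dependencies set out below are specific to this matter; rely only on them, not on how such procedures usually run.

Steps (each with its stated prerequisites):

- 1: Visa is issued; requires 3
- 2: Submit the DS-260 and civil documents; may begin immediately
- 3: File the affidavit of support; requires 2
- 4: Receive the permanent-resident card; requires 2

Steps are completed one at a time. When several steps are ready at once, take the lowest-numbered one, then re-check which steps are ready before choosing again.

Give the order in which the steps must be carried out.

2 is the only step with nothing outstanding, so it goes first.
Ready: 3 and 4. 3 has the earlier label → 3.
1 and 4 are both available; 1 has the earlier label → 1.
4 needed 2, now all done → 4.

2 3 1 4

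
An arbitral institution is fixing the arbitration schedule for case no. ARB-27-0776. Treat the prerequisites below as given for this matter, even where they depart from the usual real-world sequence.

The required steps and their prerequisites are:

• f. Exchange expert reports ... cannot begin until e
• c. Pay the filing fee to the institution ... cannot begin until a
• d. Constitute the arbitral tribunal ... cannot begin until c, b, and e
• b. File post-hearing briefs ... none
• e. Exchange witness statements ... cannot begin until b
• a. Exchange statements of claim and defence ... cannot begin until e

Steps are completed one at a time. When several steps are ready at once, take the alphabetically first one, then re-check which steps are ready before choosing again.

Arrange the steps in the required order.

b → e → a → c → d → f

b is the only step with nothing outstanding, so it goes first.
e needed b, now all done → e.
a and f are both available; a has the earlier label → a.
c now also ready, so the ready set is {c, f}; c has the earlier label → c.
Ready: d and f. d has the earlier label → d.
Next only f has its prerequisites met → f.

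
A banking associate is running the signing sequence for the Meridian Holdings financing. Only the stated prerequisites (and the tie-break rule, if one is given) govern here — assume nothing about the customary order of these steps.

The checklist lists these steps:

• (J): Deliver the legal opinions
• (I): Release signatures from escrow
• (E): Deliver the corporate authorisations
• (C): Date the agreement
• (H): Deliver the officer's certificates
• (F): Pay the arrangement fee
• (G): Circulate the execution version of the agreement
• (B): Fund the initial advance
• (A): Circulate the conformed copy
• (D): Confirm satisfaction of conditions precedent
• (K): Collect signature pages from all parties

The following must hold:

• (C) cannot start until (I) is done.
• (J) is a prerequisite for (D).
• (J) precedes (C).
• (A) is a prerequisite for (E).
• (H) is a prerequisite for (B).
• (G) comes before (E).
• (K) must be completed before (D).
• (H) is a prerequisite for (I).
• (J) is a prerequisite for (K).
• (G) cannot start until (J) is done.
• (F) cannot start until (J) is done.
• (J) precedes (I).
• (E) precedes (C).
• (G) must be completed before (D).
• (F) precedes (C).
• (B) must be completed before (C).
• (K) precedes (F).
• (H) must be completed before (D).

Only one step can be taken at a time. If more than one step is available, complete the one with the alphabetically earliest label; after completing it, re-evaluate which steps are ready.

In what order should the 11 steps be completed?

Nothing is required for (A), (H) and (J). (A) has the earlier label → (A) first.
Ready: (H) and (J). (H) has the earlier label → (H).
(B) now also ready, so the ready set is {(B), (J)}; (B) has the earlier label → (B).
That leaves (J) as the only ready step → (J).
(G), (I) and (K) are all available; (G) has the earlier label → (G).
Ready: (E), (I) and (K). (E) has the earlier label → (E).
Now (I) and (K) have their prerequisites met. (I) has the earlier label, so (I) next.
That leaves (K) as the only ready step → (K).
(D) and (F) are both available; (D) has the earlier label → (D).
That leaves (F) as the only ready step → (F).
That leaves (C) as the only ready step → (C).

(A) (H) (B) (J) (G) (E) (I) (K) (D) (F) (C)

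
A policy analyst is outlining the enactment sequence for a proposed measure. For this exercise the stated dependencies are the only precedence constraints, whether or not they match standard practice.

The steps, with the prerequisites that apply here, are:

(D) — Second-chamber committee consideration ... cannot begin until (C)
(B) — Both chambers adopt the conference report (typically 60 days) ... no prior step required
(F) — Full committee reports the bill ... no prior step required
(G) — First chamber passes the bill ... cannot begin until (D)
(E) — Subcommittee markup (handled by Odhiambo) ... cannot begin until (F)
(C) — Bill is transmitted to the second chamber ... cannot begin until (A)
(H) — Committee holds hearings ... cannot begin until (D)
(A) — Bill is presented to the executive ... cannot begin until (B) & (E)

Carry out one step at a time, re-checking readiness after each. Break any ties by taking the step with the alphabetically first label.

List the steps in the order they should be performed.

(B) (F) (E) (A) (C) (D) (G) (H)

Nothing is required for (B) and (F). (B) has the earlier label → (B) first.
(F) is the only step now ready → (F).
(E) needed (F), now all done → (E).
(A) is the only step now ready → (A).
That leaves (C) as the only ready step → (C).
(D) needed (C), now all done → (D).
Now (G) and (H) have their prerequisites met. (G) has the earlier label, so (G) next.
(H) needed (D), now all done → (H).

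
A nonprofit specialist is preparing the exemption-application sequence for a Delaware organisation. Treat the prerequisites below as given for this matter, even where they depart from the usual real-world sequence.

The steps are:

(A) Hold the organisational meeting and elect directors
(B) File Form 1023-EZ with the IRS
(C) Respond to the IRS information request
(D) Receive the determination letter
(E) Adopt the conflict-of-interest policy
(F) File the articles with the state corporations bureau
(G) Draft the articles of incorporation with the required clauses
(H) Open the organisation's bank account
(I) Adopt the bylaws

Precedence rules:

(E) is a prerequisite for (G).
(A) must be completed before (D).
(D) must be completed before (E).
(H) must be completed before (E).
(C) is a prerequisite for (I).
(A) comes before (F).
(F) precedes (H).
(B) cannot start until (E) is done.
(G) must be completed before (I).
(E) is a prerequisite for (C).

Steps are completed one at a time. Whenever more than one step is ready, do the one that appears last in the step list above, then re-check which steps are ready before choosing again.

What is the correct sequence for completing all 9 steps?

(A), (F), (H), (D), (E), (G), (C), (I), (B)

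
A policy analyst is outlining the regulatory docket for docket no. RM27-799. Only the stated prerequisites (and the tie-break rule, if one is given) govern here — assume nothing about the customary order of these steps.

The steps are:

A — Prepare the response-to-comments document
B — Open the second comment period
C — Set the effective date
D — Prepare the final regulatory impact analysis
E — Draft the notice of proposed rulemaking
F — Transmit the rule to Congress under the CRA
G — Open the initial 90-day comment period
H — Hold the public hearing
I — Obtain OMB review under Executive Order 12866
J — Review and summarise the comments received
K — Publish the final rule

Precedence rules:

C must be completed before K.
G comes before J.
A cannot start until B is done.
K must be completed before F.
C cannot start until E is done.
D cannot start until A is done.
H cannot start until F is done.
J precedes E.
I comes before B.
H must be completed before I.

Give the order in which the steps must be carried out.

G, J, E, C, K, F, H, I, B, A, D

Only G has no prerequisites, so it is first.
That leaves J as the only ready step → J.
Next only E has its prerequisites met → E.
That leaves C as the only ready step → C.
That leaves K as the only ready step → K.
That leaves F as the only ready step → F.
H is the only step now ready → H.
I is the only step now ready → I.
That leaves B as the only ready step → B.
A needed B, now all done → A.
Next only D has its prerequisites met → D.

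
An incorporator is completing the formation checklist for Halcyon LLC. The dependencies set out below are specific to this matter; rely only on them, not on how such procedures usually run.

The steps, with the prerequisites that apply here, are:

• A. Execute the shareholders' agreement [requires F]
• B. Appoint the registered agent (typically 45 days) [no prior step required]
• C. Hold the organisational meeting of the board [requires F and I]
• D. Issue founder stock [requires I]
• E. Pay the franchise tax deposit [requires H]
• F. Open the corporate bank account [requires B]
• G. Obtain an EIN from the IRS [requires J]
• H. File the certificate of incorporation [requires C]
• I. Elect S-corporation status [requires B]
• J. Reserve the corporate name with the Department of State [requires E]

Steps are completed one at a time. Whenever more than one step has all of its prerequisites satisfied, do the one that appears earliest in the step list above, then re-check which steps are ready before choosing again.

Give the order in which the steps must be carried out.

B, F, A, I, C, D, H, E, J, G

B is the only step with nothing outstanding, so it goes first.
Now F and I have their prerequisites met. F is listed earlier, so F next.
Now A and I have their prerequisites met. A is listed earlier, so A next.
That leaves I as the only ready step → I.
C and D are both available; C is listed earlier → C.
Now D and H have their prerequisites met. D is listed earlier, so D next.
H is the only step now ready → H.
E is the only step now ready → E.
That leaves J as the only ready step → J.
G needed J, now all done → G.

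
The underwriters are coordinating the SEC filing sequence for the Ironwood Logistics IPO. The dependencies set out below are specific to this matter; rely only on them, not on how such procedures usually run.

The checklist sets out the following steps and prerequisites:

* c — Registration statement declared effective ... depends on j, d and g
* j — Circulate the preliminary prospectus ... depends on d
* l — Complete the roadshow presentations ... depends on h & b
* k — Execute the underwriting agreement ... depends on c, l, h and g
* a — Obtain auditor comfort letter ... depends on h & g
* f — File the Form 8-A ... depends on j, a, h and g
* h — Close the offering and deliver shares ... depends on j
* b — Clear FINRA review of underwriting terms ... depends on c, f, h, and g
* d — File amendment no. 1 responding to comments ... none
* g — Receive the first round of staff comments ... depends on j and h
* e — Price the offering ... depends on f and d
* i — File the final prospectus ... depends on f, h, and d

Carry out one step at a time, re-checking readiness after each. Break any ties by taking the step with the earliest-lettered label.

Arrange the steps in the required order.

d is the only step with nothing outstanding, so it goes first.
Next only j has its prerequisites met → j.
Next only h has its prerequisites met → h.
g is the only step now ready → g.
a and c are both available; a has the earlier label → a.
c and f are both available; c has the earlier label → c.
f needed a, g, h and j, now all done → f.
Now b, e and i have their prerequisites met. b has the earlier label, so b next.
Now e, i and l have their prerequisites met. e has the earlier label, so e next.
Now i and l have their prerequisites met. i has the earlier label, so i next.
Next only l has its prerequisites met → l.
That leaves k as the only ready step → k.

d → j → h → g → a → c → f → b → e → i → l → k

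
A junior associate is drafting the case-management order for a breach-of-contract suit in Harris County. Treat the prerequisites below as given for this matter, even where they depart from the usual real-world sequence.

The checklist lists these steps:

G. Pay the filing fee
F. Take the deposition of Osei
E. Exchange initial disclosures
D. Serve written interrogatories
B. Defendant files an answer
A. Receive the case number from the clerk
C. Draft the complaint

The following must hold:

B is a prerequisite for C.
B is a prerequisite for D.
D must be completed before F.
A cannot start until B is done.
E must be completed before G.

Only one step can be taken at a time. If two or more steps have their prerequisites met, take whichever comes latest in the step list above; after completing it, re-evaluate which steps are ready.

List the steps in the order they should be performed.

B, C, A, D, E, F, G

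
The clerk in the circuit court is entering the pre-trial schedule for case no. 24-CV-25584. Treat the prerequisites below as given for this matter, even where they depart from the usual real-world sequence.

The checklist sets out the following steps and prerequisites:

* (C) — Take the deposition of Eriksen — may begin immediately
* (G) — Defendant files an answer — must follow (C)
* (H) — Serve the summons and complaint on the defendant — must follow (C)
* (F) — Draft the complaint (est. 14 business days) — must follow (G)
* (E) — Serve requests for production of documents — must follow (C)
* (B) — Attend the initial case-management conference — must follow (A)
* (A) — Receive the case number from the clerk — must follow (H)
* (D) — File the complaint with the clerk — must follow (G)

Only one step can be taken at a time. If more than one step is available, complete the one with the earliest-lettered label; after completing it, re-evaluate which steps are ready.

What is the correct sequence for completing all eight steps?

(C) → (E) → (G) → (D) → (F) → (H) → (A) → (B)

Only (C) has no prerequisites, so it is first.
Now (E), (G) and (H) have their prerequisites met. (E) has the earlier label, so (E) next.
(G) and (H) are both available; (G) has the earlier label → (G).
(D), (F) and (H) are all available; (D) has the earlier label → (D).
(F) and (H) are both available; (F) has the earlier label → (F).
(H) is the only step now ready → (H).
Next only (A) has its prerequisites met → (A).
(B) needed (A), now all done → (B).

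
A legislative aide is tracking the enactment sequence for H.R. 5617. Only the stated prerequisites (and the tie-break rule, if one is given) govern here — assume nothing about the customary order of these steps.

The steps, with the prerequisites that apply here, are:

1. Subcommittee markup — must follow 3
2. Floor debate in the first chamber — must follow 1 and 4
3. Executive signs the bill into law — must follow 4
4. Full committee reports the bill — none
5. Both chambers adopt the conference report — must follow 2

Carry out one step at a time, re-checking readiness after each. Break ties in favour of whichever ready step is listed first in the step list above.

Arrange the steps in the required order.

4 is the only step with nothing outstanding, so it goes first.
Next only 3 has its prerequisites met → 3.
1 is the only step now ready → 1.
2 is the only step now ready → 2.
That leaves 5 as the only ready step → 5.

4 3 1 2 5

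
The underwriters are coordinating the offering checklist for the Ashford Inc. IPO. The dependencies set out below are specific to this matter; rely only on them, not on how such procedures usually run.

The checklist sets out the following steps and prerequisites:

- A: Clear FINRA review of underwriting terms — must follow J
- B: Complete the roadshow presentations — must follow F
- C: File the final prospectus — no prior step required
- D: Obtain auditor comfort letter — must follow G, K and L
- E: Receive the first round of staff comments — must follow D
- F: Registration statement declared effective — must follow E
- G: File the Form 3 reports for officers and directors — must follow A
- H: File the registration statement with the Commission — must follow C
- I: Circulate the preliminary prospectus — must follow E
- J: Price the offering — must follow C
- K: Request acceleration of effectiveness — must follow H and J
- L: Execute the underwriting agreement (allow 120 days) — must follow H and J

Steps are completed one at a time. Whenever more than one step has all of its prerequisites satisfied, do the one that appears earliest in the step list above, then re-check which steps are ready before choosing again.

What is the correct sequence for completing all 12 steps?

C, H, J, A, G, K, L, D, E, F, B, I

C has no prerequisites → C first.
Ready: H and J. H is listed earlier → H.
J needed C, now all done → J.
Ready: A, K and L. A is listed earlier → A.
G now also ready, so the ready set is {G, K, L}; G is listed earlier → G.
Ready: K and L. K is listed earlier → K.
That leaves L as the only ready step → L.
Next only D has its prerequisites met → D.
E is the only step now ready → E.
F and I are both available; F is listed earlier → F.
Ready: B and I. B is listed earlier → B.
I is the only step now ready → I.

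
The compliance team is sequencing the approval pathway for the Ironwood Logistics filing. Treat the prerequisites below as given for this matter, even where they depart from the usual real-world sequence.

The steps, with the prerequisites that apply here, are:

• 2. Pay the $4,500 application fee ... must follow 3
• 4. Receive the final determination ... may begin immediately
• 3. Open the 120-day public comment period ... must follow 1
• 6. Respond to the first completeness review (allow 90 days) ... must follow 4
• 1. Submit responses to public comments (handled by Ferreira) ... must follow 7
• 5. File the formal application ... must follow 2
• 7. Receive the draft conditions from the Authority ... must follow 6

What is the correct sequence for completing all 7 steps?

4, 6, 7, 1, 3, 2, 5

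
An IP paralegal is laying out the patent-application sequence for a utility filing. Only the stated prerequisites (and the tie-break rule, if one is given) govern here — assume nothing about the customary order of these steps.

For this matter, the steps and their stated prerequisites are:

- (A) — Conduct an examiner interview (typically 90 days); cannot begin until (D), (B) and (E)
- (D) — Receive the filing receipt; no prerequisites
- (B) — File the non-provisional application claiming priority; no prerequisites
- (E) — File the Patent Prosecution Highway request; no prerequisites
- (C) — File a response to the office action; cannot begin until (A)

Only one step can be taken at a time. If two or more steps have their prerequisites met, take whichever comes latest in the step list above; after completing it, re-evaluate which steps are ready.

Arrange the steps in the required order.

(E), (B), (D), (A), (C)

(E), (B) and (D) have no prerequisites; (E) is listed later, so (E) is first.
(B) and (D) are both available; (B) is listed later → (B).
Next only (D) has its prerequisites met → (D).
(A) needed (E), (B) and (D), now all done → (A).
(C) needed (A), now all done → (C).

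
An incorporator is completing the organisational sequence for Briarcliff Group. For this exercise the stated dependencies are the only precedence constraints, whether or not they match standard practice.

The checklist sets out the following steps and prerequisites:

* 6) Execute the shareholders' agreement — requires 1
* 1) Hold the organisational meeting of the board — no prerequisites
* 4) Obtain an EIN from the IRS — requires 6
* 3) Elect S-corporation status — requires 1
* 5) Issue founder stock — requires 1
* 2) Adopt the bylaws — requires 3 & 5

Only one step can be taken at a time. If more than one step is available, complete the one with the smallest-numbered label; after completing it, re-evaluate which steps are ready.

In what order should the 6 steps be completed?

Only 1 has no prerequisites, so it is first.
Ready: 3, 5 and 6. 3 has the earlier label → 3.
Ready: 5 and 6. 5 has the earlier label → 5.
2 and 6 are both available; 2 has the earlier label → 2.
That leaves 6 as the only ready step → 6.
4 is the only step now ready → 4.

1, 3, 5, 2, 6, 4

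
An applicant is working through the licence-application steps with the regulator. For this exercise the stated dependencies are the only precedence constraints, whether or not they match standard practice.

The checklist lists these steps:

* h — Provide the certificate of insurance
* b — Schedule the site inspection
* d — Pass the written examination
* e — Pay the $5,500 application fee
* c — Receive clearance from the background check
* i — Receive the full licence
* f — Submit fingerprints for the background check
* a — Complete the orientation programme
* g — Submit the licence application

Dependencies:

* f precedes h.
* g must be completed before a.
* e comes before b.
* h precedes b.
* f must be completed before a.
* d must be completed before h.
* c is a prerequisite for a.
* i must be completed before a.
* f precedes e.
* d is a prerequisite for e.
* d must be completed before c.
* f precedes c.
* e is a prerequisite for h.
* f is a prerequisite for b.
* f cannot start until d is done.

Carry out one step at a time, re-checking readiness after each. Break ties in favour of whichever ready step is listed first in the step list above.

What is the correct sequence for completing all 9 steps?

d, i, f, e, h, b, c, g, a

Nothing is required for d, i and g. d is listed earlier → d first.
f now also ready, so the ready set is {i, f, g}; i is listed earlier → i.
Now f and g have their prerequisites met. f is listed earlier, so f next.
e and c now also ready, so the ready set is {e, c, g}; e is listed earlier → e.
Ready: h, c and g. h is listed earlier → h.
b now also ready, so the ready set is {b, c, g}; b is listed earlier → b.
c and g are both available; c is listed earlier → c.
That leaves g as the only ready step → g.
a is the only step now ready → a.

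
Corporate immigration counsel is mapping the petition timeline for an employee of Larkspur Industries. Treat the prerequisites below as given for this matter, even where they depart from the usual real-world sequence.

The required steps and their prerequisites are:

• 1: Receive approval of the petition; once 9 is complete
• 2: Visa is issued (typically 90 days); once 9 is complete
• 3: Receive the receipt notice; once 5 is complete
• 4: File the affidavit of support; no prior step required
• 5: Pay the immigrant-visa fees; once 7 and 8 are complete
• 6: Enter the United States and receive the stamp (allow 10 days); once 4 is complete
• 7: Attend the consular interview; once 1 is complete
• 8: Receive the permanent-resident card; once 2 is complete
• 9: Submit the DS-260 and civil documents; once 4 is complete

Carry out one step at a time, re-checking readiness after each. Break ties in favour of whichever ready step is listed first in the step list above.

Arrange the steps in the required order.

4 has no prerequisites → 4 first.
6 and 9 are both available; 6 is listed earlier → 6.
9 needed 4, now all done → 9.
1 and 2 are both available; 1 is listed earlier → 1.
2 and 7 are both available; 2 is listed earlier → 2.
8 now also ready, so the ready set is {7, 8}; 7 is listed earlier → 7.
Next only 8 has its prerequisites met → 8.
Next only 5 has its prerequisites met → 5.
That leaves 3 as the only ready step → 3.

4, 6, 9, 1, 2, 7, 8, 5, 3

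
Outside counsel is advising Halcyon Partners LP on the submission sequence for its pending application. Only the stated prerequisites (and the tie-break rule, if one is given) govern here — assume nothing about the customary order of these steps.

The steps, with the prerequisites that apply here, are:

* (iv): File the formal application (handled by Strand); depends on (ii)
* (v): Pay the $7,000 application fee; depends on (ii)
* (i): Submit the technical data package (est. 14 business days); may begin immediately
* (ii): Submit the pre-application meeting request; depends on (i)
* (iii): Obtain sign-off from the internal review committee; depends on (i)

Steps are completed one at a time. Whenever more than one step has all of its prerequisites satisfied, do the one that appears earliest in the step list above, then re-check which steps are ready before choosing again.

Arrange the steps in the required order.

(i) (ii) (iv) (v) (iii)

Only (i) has no prerequisites, so it is first.
(ii) and (iii) are both available; (ii) is listed earlier → (ii).
Now (iv), (v) and (iii) have their prerequisites met. (iv) is listed earlier, so (iv) next.
Ready: (v) and (iii). (v) is listed earlier → (v).
(iii) needed (i), now all done → (iii).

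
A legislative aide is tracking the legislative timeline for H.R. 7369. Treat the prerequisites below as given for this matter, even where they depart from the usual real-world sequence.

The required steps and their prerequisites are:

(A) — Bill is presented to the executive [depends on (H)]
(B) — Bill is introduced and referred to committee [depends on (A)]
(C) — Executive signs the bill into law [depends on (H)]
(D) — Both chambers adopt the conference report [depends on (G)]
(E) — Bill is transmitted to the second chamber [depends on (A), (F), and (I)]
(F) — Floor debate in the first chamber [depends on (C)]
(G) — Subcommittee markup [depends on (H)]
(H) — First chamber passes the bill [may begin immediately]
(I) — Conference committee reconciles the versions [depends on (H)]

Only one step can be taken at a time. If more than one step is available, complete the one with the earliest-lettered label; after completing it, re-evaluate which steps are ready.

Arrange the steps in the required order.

Only (H) has no prerequisites, so it is first.
(A), (C), (G) and (I) are all available; (A) has the earlier label → (A).
(B), (C), (G) and (I) are all available; (B) has the earlier label → (B).
Ready: (C), (G) and (I). (C) has the earlier label → (C).
Now (F), (G) and (I) have their prerequisites met. (F) has the earlier label, so (F) next.
Ready: (G) and (I). (G) has the earlier label → (G).
Now (D) and (I) have their prerequisites met. (D) has the earlier label, so (D) next.
(I) is the only step now ready → (I).
(E) needed (A), (F) and (I), now all done → (E).

(H), (A), (B), (C), (F), (G), (D), (I), (E)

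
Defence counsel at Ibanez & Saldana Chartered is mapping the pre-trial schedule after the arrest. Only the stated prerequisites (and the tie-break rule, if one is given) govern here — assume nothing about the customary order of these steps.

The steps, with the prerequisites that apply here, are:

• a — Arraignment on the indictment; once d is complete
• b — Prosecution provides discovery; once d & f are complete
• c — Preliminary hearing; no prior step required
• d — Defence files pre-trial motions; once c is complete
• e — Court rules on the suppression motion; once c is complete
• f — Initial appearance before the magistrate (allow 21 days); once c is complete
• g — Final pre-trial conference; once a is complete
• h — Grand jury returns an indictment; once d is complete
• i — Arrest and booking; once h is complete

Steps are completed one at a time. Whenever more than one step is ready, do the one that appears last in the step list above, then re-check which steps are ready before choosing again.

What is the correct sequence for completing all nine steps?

c f e d h i b a g

c has no prerequisites → c first.
Ready: f, e and d. f is listed later → f.
Ready: e and d. e is listed later → e.
d needed c, now all done → d.
Ready: h, b and a. h is listed later → h.
Ready: i, b and a. i is listed later → i.
Ready: b and a. b is listed later → b.
That leaves a as the only ready step → a.
Next only g has its prerequisites met → g.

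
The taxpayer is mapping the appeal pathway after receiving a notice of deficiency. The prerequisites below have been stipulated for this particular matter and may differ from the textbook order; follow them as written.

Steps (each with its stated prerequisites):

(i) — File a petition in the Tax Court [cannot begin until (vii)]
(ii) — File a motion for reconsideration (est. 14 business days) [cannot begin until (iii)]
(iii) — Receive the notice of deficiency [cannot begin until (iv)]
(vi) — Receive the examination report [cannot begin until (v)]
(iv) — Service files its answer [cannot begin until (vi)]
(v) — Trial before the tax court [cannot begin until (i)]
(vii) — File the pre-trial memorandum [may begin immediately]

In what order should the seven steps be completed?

(vii) → (i) → (v) → (vi) → (iv) → (iii) → (ii)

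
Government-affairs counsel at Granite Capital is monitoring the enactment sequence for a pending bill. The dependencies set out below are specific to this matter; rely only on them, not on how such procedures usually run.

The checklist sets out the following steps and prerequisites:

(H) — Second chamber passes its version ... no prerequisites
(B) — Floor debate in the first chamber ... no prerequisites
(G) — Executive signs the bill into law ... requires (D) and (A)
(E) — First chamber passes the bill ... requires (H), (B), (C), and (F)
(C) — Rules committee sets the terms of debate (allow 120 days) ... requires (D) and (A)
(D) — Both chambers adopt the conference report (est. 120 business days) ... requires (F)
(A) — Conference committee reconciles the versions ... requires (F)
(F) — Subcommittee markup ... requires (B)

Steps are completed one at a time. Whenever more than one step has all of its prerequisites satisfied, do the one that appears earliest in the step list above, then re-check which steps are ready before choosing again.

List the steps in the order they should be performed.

(H) and (B) have no prerequisites; (H) is listed earlier, so (H) is first.
(B) is the only step now ready → (B).
(F) needed (B), now all done → (F).
Now (D) and (A) have their prerequisites met. (D) is listed earlier, so (D) next.
(A) needed (F), now all done → (A).
Ready: (G) and (C). (G) is listed earlier → (G).
(C) is the only step now ready → (C).
(E) needed (H), (B), (C) and (F), now all done → (E).

(H) (B) (F) (D) (A) (G) (C) (E)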